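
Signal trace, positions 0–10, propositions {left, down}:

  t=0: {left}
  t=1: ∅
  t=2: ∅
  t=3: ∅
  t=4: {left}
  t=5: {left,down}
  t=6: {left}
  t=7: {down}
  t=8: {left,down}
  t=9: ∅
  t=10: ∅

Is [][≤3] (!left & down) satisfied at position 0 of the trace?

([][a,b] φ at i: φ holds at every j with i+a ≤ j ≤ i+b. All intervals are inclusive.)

Does not hold

Check (!left & down) at every j in [0,3]:
  j=0: false
  j=1: false
  j=2: false
  j=3: false
Fails at j=0 → formula fails.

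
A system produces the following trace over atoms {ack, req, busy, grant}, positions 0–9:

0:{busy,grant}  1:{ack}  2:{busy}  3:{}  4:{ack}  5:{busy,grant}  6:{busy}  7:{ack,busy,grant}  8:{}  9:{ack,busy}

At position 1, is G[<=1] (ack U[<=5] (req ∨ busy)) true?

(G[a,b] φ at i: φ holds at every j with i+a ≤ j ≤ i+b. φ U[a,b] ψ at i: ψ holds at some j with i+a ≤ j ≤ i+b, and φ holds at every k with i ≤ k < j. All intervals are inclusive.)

Check (ack U[<=5] (req ∨ busy)) at every j in [1,2]:
  j=1: holds
  j=2: holds
All positions satisfy it → formula holds.

True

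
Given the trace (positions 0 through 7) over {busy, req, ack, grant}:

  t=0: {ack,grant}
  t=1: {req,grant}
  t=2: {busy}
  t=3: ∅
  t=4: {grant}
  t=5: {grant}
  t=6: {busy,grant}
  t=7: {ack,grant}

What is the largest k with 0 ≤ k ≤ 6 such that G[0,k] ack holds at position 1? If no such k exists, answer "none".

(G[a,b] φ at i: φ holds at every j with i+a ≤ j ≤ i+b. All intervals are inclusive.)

none

ack must hold from j=1 onward; find where it first fails.
  j=1: fails → no k works.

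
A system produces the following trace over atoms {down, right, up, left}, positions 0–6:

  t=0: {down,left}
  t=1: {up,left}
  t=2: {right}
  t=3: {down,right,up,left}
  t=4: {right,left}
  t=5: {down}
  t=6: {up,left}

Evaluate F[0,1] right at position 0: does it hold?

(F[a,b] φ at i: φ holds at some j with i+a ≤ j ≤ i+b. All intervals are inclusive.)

Check right at each j in [0,1]:
  j=0: false
  j=1: false
No position in the window satisfies it → formula fails.

False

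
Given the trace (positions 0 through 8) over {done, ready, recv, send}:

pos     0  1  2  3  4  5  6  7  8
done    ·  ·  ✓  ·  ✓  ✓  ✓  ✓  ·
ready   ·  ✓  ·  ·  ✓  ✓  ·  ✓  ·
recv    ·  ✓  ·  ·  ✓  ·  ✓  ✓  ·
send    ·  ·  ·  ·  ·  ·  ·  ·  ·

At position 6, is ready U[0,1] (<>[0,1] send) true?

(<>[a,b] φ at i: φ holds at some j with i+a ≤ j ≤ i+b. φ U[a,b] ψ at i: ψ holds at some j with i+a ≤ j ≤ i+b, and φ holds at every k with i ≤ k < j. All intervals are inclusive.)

Need some j in [6,7] with <>[0,1] send, and ready at every k in [6,j-1].
  j=6: <>[0,1] send — fails (none in [6,7]).
  j=7: <>[0,1] send — fails (none in [7,8]).
No j in the window works → until fails.

Does not hold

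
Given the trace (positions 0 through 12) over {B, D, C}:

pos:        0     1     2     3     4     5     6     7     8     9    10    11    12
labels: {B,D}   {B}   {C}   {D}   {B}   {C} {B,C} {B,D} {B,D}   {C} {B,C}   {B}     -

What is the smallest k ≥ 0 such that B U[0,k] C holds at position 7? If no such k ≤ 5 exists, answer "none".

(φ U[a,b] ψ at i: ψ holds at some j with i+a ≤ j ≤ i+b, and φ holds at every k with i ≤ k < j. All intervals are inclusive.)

2

Need earliest j ≥ 7 with C, and B at every k in [7,j-1].
  j=7: rhs fails.
  j=8: rhs fails.
  j=9: rhs holds; lhs holds on [7,8]. k = 2.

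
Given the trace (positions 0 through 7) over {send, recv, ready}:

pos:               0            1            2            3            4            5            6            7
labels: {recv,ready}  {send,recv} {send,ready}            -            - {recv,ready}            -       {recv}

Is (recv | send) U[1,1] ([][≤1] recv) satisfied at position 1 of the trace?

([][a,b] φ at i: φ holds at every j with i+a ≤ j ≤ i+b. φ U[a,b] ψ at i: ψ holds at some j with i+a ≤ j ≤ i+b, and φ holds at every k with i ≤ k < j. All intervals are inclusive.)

False

Need some j in [2,2] with [][≤1] recv, and (recv | send) at every k in [1,j-1].
  j=2: [][≤1] recv — fails at 2.
No j in the window works → until fails.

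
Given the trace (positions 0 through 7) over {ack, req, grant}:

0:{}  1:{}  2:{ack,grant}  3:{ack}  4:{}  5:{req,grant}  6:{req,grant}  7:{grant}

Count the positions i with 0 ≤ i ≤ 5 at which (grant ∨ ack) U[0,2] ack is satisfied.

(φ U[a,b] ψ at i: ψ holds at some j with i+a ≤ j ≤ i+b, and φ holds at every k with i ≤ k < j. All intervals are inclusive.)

2

Evaluate at each i in [0,5]:
  i=0: ✗ (lhs fails at k=0 before rhs at j=2)
  i=1: ✗ (lhs fails at k=1 before rhs at j=2)
  i=2: ✓ (rhs at j=2)
  i=3: ✓ (rhs at j=3)
  i=4: ✗ (no rhs in [4,6])
  i=5: ✗ (no rhs in [5,7])
Positions where it holds: {2, 3} → 2.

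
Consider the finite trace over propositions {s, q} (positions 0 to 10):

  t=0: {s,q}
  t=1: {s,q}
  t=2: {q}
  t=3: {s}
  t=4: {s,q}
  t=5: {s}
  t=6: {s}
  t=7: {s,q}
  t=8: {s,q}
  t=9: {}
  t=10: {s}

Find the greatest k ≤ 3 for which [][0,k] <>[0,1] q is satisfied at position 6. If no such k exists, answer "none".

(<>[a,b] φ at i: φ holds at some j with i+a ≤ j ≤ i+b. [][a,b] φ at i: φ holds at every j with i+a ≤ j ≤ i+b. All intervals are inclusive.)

<>[0,1] q must hold from j=6 onward; find where it first fails.
  j=6: holds
  j=7: holds
  j=8: holds
  j=9: fails
Holds on [6,8], so largest k = 2.

2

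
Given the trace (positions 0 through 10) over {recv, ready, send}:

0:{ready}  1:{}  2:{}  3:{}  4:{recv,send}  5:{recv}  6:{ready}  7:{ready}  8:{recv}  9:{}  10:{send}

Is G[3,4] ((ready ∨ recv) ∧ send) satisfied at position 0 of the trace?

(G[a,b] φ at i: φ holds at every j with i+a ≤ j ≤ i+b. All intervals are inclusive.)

No

Check ((ready ∨ recv) ∧ send) at every j in [3,4]:
  j=3: false
  j=4: true
Fails at j=3 → formula fails.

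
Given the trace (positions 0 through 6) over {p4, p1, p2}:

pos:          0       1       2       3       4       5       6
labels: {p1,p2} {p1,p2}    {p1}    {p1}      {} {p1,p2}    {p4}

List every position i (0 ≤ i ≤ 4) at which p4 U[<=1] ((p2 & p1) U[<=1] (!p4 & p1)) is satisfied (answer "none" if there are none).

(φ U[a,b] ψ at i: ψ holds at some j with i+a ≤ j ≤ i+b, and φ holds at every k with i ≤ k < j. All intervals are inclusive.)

0, 1, 2, 3

Evaluate at each i in [0,4]:
  i=0: ✓ (rhs at j=0)
  i=1: ✓ (rhs at j=1)
  i=2: ✓ (rhs at j=2)
  i=3: ✓ (rhs at j=3)
  i=4: ✗ (lhs fails at k=4 before rhs at j=5)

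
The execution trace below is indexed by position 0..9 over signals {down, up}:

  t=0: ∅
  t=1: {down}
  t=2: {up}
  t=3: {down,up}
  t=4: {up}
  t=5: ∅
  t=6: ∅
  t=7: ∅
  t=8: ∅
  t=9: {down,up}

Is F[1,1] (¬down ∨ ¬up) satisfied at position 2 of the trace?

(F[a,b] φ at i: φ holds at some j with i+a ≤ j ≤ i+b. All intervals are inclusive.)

Check (¬down ∨ ¬up) at each j in [3,3]:
  j=3: false
No position in the window satisfies it → formula fails.

No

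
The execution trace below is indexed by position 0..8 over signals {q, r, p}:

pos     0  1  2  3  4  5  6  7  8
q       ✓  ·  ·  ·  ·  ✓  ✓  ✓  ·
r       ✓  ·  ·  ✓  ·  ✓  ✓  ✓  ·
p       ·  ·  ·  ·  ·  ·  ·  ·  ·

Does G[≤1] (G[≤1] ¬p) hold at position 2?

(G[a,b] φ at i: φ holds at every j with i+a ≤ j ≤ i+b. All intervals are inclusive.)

True

Check G[≤1] ¬p at every j in [2,3]:
  j=2: holds on [2,3]
  j=3: holds on [3,4]
All positions satisfy it → formula holds.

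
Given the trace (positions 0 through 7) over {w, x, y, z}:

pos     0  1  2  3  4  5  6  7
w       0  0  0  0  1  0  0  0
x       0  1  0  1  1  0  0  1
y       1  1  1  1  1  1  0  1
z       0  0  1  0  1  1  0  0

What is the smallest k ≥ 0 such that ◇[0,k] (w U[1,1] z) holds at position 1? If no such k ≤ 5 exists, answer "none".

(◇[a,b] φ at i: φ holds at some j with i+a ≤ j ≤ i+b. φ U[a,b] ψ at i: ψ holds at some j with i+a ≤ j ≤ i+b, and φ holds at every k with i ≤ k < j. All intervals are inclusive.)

3

Scan j = 1,2,… for (w U[1,1] z):
  j=1: fails
  j=2: fails
  j=3: fails
  j=4: holds
First hit at j=4, so smallest k = 4-1 = 3.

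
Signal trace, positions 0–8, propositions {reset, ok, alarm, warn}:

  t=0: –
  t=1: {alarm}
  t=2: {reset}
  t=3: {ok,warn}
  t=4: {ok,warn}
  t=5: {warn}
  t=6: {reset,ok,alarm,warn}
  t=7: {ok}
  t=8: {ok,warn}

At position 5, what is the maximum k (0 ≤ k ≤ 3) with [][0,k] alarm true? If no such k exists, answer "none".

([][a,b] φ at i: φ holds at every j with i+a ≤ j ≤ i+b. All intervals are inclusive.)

alarm must hold from j=5 onward; find where it first fails.
  j=5: fails → no k works.

none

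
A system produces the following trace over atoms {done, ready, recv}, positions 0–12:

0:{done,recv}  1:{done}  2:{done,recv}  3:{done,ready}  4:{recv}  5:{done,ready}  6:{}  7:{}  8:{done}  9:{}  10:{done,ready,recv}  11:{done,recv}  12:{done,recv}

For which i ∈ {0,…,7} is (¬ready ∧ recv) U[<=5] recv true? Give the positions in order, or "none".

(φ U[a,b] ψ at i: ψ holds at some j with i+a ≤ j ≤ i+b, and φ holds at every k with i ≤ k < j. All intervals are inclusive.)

0, 2, 4

Evaluate at each i in [0,7]:
  i=0: ✓ (rhs at j=0)
  i=1: ✗ (lhs fails at k=1 before rhs at j=2)
  i=2: ✓ (rhs at j=2)
  i=3: ✗ (lhs fails at k=3 before rhs at j=4)
  i=4: ✓ (rhs at j=4)
  i=5: ✗ (lhs fails at k=5 before rhs at j=10)
  i=6: ✗ (lhs fails at k=6 before rhs at j=10)
  i=7: ✗ (lhs fails at k=7 before rhs at j=10)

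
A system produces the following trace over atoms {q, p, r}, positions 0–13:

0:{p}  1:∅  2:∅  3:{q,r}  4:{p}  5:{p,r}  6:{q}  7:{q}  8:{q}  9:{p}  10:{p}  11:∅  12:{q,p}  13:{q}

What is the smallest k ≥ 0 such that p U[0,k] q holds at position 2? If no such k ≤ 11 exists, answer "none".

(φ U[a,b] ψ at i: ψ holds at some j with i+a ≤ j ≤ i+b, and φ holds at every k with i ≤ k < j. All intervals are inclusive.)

none

Need earliest j ≥ 2 with q, and p at every k in [2,j-1].
  j=2: rhs fails.
  j=3: rhs holds but lhs fails at k=2.
  j=4: rhs fails.
  j=5: rhs fails.
  j=6: rhs holds but lhs fails at k=2.
  j=7: rhs holds but lhs fails at k=2.
  j=8: rhs holds but lhs fails at k=2.
  j=9: rhs fails.
  j=10: rhs fails.
  j=11: rhs fails.
  j=12: rhs holds but lhs fails at k=2.
  j=13: rhs holds but lhs fails at k=2.
No witness within the range → none.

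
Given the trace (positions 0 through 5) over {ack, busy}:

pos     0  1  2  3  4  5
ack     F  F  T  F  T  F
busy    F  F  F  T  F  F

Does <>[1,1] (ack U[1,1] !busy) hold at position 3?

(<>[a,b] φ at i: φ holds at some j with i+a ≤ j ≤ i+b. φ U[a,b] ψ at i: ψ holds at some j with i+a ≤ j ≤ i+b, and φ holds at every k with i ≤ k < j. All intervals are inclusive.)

Yes

Check (ack U[1,1] !busy) at each j in [4,4]:
  j=4: holds
Found at j=4 → formula holds.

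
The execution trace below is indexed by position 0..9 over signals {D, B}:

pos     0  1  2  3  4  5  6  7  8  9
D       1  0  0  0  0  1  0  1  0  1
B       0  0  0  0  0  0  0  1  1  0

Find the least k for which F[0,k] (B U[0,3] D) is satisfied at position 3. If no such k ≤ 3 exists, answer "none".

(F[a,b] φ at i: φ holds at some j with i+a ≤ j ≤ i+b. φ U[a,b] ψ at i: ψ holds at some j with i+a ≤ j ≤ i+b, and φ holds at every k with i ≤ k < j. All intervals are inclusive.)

Scan j = 3,4,… for (B U[0,3] D):
  j=3: fails
  j=4: fails
  j=5: holds
First hit at j=5, so smallest k = 5-3 = 2.

2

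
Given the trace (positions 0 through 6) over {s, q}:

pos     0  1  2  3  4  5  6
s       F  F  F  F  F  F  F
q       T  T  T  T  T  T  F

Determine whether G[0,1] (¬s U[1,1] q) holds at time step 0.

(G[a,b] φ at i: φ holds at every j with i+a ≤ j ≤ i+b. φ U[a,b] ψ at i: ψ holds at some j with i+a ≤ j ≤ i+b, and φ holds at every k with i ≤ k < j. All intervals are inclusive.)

True

Check (¬s U[1,1] q) at every j in [0,1]:
  j=0: holds
  j=1: holds
All positions satisfy it → formula holds.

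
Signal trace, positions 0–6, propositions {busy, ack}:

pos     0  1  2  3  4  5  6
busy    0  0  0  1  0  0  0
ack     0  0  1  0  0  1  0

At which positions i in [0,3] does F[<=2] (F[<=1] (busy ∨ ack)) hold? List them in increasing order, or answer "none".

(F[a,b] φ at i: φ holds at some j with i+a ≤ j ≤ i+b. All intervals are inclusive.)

Evaluate at each i in [0,3]:
  i=0: ✓ (witness j=1)
  i=1: ✓ (witness j=1)
  i=2: ✓ (witness j=2)
  i=3: ✓ (witness j=3)

0, 1, 2, 3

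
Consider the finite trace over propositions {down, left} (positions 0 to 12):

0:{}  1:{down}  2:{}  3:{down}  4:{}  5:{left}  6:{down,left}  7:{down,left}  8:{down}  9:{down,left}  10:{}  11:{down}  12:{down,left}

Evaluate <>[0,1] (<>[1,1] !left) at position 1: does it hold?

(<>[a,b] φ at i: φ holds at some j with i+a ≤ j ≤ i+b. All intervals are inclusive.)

Check <>[1,1] !left at each j in [1,2]:
  j=1: holds (witness at 2)
  j=2: holds (witness at 3)
Found at j=1 → formula holds.

Yes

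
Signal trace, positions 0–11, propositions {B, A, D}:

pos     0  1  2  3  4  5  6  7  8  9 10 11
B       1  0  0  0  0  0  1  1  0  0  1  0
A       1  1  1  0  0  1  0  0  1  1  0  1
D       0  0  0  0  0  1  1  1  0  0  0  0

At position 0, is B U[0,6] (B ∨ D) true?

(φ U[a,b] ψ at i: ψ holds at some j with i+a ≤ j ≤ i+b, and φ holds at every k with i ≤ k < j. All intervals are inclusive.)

Holds

Need some j in [0,6] with (B ∨ D), and B at every k in [0,j-1].
  j=0: (B ∨ D) holds; no prefix to check → satisfied.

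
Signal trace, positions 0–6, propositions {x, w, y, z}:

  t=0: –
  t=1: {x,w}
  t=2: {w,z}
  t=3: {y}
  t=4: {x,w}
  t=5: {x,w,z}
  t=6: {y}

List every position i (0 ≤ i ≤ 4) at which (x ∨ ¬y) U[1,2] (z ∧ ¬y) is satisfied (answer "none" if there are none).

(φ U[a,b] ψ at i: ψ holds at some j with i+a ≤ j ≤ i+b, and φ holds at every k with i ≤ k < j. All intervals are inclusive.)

Evaluate at each i in [0,4]:
  i=0: ✓ (rhs at j=2; lhs holds on [0,1])
  i=1: ✓ (rhs at j=2; lhs holds on [1,1])
  i=2: ✗ (no rhs in [3,4])
  i=3: ✗ (lhs fails at k=3 before rhs at j=5)
  i=4: ✓ (rhs at j=5; lhs holds on [4,4])

0, 1, 4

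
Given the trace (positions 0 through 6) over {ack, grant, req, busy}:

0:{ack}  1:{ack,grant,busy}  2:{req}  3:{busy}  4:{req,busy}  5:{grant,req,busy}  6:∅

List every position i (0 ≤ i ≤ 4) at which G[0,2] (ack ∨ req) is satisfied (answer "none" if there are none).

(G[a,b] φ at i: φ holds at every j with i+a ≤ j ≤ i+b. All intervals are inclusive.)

0

Evaluate at each i in [0,4]:
  i=0: ✓ (all of [0,2])
  i=1: ✗ (fails at j=3)
  i=2: ✗ (fails at j=3)
  i=3: ✗ (fails at j=3)
  i=4: ✗ (fails at j=6)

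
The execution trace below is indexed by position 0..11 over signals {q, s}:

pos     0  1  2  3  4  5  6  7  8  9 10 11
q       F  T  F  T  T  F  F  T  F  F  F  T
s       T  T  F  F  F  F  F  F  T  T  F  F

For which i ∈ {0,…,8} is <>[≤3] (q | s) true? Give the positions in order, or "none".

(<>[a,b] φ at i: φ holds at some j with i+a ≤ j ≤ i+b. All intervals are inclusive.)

0, 1, 2, 3, 4, 5, 6, 7, 8

Evaluate at each i in [0,8]:
  i=0: ✓ (witness j=0)
  i=1: ✓ (witness j=1)
  i=2: ✓ (witness j=3)
  i=3: ✓ (witness j=3)
  i=4: ✓ (witness j=4)
  i=5: ✓ (witness j=7)
  i=6: ✓ (witness j=7)
  i=7: ✓ (witness j=7)
  i=8: ✓ (witness j=8)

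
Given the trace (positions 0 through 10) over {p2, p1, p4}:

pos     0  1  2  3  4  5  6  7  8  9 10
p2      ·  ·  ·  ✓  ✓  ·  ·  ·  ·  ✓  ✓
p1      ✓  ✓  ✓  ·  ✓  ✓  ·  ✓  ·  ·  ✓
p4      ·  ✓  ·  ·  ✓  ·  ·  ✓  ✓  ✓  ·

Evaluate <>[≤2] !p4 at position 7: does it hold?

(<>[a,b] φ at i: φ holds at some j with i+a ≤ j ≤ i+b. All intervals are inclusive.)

False

Check !p4 at each j in [7,9]:
  j=7: false
  j=8: false
  j=9: false
No position in the window satisfies it → formula fails.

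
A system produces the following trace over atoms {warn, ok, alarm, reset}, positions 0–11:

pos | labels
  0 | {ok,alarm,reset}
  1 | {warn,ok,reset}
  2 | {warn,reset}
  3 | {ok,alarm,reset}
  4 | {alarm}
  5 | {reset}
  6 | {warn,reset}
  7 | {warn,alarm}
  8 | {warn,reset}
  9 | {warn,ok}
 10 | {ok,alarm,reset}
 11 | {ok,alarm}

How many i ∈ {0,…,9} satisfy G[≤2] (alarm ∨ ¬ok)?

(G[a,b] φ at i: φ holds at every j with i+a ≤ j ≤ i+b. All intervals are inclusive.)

5

Evaluate at each i in [0,9]:
  i=0: ✗ (fails at j=1)
  i=1: ✗ (fails at j=1)
  i=2: ✓ (all of [2,4])
  i=3: ✓ (all of [3,5])
  i=4: ✓ (all of [4,6])
  i=5: ✓ (all of [5,7])
  i=6: ✓ (all of [6,8])
  i=7: ✗ (fails at j=9)
  i=8: ✗ (fails at j=9)
  i=9: ✗ (fails at j=9)
Positions where it holds: {2, 3, 4, 5, 6} → 5.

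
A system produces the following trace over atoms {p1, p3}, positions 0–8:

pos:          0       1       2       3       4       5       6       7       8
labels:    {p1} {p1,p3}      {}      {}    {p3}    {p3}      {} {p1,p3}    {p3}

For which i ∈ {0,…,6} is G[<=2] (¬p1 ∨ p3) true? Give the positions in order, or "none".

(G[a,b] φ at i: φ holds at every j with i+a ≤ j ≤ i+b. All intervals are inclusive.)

Evaluate at each i in [0,6]:
  i=0: ✗ (fails at j=0)
  i=1: ✓ (all of [1,3])
  i=2: ✓ (all of [2,4])
  i=3: ✓ (all of [3,5])
  i=4: ✓ (all of [4,6])
  i=5: ✓ (all of [5,7])
  i=6: ✓ (all of [6,8])

1, 2, 3, 4, 5, 6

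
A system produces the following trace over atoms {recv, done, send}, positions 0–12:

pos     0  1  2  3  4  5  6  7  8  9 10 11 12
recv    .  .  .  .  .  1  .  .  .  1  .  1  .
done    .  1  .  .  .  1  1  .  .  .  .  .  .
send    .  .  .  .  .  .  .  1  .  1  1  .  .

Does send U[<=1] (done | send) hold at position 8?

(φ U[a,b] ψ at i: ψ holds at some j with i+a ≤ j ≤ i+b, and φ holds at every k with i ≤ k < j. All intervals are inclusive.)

Does not hold

Need some j in [8,9] with (done | send), and send at every k in [8,j-1].
  j=8: (done | send) false.
  j=9: (done | send) holds, but send fails at k=8 → not this j.
No j in the window works → until fails.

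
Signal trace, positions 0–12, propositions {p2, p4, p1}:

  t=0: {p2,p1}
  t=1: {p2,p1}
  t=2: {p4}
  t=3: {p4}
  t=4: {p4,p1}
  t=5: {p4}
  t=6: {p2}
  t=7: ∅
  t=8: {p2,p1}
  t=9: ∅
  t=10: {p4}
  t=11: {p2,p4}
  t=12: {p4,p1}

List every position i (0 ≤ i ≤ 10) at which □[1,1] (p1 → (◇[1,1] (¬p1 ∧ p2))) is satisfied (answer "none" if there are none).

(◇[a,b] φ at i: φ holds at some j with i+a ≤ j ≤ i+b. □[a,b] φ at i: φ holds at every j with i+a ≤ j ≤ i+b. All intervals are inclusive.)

Evaluate at each i in [0,10]:
  i=0: ✗ (fails at j=1)
  i=1: ✓ (all of [2,2])
  i=2: ✓ (all of [3,3])
  i=3: ✗ (fails at j=4)
  i=4: ✓ (all of [5,5])
  i=5: ✓ (all of [6,6])
  i=6: ✓ (all of [7,7])
  i=7: ✗ (fails at j=8)
  i=8: ✓ (all of [9,9])
  i=9: ✓ (all of [10,10])
  i=10: ✓ (all of [11,11])

1, 2, 4, 5, 6, 8, 9, 10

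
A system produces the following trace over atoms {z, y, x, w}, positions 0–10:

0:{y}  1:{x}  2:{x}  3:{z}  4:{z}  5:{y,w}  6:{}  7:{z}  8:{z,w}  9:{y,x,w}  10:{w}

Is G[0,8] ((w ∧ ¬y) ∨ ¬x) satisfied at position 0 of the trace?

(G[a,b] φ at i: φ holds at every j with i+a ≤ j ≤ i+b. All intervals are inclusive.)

False

Check ((w ∧ ¬y) ∨ ¬x) at every j in [0,8]:
  j=0: true
  j=1: false
  j=2: false
  j=3: true
  j=4: true
  j=5: true
  j=6: true
  j=7: true
  j=8: true
Fails at j=1 → formula fails.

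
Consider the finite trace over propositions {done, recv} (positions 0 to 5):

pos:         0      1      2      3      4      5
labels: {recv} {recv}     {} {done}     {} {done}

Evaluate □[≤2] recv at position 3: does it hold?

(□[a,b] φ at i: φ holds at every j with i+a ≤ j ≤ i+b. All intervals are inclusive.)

Does not hold

Check recv at every j in [3,5]:
  j=3: false
  j=4: false
  j=5: false
Fails at j=3 → formula fails.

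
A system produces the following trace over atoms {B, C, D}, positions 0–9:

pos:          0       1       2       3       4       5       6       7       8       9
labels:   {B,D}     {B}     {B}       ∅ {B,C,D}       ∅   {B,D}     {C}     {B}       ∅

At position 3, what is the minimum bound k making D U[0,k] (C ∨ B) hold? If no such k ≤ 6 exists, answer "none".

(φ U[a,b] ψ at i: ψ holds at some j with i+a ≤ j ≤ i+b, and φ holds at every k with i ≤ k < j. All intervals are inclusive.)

none

Need earliest j ≥ 3 with (C ∨ B), and D at every k in [3,j-1].
  j=3: rhs fails.
  j=4: rhs holds but lhs fails at k=3.
  j=5: rhs fails.
  j=6: rhs holds but lhs fails at k=3.
  j=7: rhs holds but lhs fails at k=3.
  j=8: rhs holds but lhs fails at k=3.
  j=9: rhs fails.
No witness within the range → none.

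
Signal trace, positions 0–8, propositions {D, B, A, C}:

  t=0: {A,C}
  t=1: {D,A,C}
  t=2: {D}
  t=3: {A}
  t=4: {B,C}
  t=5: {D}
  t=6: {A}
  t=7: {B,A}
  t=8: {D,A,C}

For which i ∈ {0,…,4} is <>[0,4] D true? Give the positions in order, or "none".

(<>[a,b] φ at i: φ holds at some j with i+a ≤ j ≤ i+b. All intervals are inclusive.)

Evaluate at each i in [0,4]:
  i=0: ✓ (witness j=1)
  i=1: ✓ (witness j=1)
  i=2: ✓ (witness j=2)
  i=3: ✓ (witness j=5)
  i=4: ✓ (witness j=5)

0, 1, 2, 3, 4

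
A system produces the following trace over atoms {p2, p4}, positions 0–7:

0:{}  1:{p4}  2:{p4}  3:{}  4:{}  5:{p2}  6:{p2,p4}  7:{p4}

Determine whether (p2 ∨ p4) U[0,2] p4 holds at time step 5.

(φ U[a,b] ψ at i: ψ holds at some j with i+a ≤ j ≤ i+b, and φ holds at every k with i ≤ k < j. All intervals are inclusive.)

Need some j in [5,7] with p4, and (p2 ∨ p4) at every k in [5,j-1].
  j=5: p4 false.
  j=6: p4 holds; (p2 ∨ p4) holds at every k in [5,5] → satisfied.

Yes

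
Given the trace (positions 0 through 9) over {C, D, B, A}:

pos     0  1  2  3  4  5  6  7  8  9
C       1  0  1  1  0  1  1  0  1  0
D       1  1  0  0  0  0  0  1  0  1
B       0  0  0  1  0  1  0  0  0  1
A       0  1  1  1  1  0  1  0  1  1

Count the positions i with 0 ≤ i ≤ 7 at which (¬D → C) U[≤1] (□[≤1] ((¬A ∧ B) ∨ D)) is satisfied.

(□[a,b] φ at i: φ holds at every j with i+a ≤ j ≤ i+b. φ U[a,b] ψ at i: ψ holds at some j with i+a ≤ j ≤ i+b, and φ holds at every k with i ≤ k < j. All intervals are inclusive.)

Evaluate at each i in [0,7]:
  i=0: ✓ (rhs at j=0)
  i=1: ✗ (no rhs in [1,2])
  i=2: ✗ (no rhs in [2,3])
  i=3: ✗ (no rhs in [3,4])
  i=4: ✗ (no rhs in [4,5])
  i=5: ✗ (no rhs in [5,6])
  i=6: ✗ (no rhs in [6,7])
  i=7: ✗ (no rhs in [7,8])
Positions where it holds: {0} → 1.

1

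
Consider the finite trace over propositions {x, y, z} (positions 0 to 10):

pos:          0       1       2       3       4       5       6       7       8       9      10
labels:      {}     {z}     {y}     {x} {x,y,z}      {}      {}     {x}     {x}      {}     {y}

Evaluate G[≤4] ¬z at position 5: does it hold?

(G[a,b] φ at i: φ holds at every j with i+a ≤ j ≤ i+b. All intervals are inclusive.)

Yes

Check ¬z at every j in [5,9]:
  j=5: true
  j=6: true
  j=7: true
  j=8: true
  j=9: true
All positions satisfy it → formula holds.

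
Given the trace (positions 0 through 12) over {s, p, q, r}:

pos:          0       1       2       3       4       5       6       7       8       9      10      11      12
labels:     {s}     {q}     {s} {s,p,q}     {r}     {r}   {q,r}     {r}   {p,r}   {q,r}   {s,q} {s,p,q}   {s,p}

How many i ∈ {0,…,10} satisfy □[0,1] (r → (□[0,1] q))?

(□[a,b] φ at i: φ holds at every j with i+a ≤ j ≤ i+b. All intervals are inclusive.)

Evaluate at each i in [0,10]:
  i=0: ✓ (all of [0,1])
  i=1: ✓ (all of [1,2])
  i=2: ✓ (all of [2,3])
  i=3: ✗ (fails at j=4)
  i=4: ✗ (fails at j=4)
  i=5: ✗ (fails at j=5)
  i=6: ✗ (fails at j=6)
  i=7: ✗ (fails at j=7)
  i=8: ✗ (fails at j=8)
  i=9: ✓ (all of [9,10])
  i=10: ✓ (all of [10,11])
Positions where it holds: {0, 1, 2, 9, 10} → 5.

5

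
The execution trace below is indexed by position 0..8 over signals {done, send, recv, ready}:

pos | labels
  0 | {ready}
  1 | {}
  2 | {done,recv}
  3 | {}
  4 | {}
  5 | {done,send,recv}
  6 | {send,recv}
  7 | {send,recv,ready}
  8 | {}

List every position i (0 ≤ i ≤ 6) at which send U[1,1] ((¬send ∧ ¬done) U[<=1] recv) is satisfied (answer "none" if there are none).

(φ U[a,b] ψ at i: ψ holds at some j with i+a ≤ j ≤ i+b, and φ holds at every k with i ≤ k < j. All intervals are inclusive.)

Evaluate at each i in [0,6]:
  i=0: ✗ (lhs fails at k=0 before rhs at j=1)
  i=1: ✗ (lhs fails at k=1 before rhs at j=2)
  i=2: ✗ (no rhs in [3,3])
  i=3: ✗ (lhs fails at k=3 before rhs at j=4)
  i=4: ✗ (lhs fails at k=4 before rhs at j=5)
  i=5: ✓ (rhs at j=6; lhs holds on [5,5])
  i=6: ✓ (rhs at j=7; lhs holds on [6,6])

5, 6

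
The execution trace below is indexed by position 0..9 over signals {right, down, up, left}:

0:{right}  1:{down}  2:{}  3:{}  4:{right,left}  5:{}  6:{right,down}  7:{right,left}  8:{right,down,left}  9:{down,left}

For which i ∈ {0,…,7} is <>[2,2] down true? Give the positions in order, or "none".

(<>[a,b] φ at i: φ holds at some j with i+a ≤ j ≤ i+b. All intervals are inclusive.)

Evaluate at each i in [0,7]:
  i=0: ✗ (none in [2,2])
  i=1: ✗ (none in [3,3])
  i=2: ✗ (none in [4,4])
  i=3: ✗ (none in [5,5])
  i=4: ✓ (witness j=6)
  i=5: ✗ (none in [7,7])
  i=6: ✓ (witness j=8)
  i=7: ✓ (witness j=9)

4, 6, 7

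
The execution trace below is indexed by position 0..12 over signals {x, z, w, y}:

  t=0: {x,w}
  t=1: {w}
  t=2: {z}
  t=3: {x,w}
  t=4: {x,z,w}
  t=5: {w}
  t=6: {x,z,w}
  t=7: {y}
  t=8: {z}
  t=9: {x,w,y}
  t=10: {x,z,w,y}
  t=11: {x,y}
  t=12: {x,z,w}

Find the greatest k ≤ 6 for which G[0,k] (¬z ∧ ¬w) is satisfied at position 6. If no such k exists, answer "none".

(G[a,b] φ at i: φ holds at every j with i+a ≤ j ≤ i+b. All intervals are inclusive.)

(¬z ∧ ¬w) must hold from j=6 onward; find where it first fails.
  j=6: fails → no k works.

none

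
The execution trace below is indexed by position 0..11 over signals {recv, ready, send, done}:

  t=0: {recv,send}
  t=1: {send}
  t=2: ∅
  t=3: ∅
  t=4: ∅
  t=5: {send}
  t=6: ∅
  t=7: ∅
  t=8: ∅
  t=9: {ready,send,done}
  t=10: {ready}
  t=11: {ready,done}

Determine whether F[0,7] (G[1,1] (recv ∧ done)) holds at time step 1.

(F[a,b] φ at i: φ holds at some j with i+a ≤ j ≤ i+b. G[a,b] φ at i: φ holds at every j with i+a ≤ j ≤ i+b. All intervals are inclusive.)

Check G[1,1] (recv ∧ done) at each j in [1,8]:
  j=1: fails at 2
  j=2: fails at 3
  j=3: fails at 4
  j=4: fails at 5
  j=5: fails at 6
  j=6: fails at 7
  j=7: fails at 8
  j=8: fails at 9
No position in the window satisfies it → formula fails.

Does not hold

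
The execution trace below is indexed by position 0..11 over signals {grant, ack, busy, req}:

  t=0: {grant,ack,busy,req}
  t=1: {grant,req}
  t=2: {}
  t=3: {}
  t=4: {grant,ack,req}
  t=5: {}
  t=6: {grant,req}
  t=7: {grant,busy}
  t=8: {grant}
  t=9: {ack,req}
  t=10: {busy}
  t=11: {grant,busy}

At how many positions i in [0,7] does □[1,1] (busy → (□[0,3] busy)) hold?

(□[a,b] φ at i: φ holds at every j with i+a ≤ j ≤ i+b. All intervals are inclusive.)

7

Evaluate at each i in [0,7]:
  i=0: ✓ (all of [1,1])
  i=1: ✓ (all of [2,2])
  i=2: ✓ (all of [3,3])
  i=3: ✓ (all of [4,4])
  i=4: ✓ (all of [5,5])
  i=5: ✓ (all of [6,6])
  i=6: ✗ (fails at j=7)
  i=7: ✓ (all of [8,8])
Positions where it holds: {0, 1, 2, 3, 4, 5, 7} → 7.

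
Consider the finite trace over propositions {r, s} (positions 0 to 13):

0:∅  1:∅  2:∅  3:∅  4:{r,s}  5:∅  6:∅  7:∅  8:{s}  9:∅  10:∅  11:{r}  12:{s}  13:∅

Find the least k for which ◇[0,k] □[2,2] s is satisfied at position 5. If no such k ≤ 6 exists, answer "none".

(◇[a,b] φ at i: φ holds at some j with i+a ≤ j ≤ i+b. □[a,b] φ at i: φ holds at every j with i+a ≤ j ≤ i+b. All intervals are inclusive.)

1

Scan j = 5,6,… for □[2,2] s:
  j=5: fails
  j=6: holds
First hit at j=6, so smallest k = 6-5 = 1.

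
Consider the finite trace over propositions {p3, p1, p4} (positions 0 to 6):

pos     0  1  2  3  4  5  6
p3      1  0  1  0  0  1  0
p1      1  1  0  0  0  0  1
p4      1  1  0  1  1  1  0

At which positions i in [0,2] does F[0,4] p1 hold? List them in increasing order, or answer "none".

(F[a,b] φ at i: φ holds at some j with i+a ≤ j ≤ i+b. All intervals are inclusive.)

0, 1, 2

Evaluate at each i in [0,2]:
  i=0: ✓ (witness j=0)
  i=1: ✓ (witness j=1)
  i=2: ✓ (witness j=6)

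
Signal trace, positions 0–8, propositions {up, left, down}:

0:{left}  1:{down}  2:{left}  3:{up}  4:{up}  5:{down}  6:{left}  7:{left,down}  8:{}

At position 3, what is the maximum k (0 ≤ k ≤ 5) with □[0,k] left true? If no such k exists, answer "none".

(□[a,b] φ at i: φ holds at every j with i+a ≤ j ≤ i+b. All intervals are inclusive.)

none

left must hold from j=3 onward; find where it first fails.
  j=3: fails → no k works.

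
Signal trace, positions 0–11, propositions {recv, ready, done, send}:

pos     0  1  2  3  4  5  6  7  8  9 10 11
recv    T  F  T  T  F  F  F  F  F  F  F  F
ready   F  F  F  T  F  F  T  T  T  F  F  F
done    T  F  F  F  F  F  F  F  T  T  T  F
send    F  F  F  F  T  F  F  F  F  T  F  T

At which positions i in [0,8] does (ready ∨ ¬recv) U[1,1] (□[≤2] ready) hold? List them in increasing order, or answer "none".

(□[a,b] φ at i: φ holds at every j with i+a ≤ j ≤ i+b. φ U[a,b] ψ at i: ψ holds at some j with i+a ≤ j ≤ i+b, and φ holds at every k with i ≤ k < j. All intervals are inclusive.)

5

Evaluate at each i in [0,8]:
  i=0: ✗ (no rhs in [1,1])
  i=1: ✗ (no rhs in [2,2])
  i=2: ✗ (no rhs in [3,3])
  i=3: ✗ (no rhs in [4,4])
  i=4: ✗ (no rhs in [5,5])
  i=5: ✓ (rhs at j=6; lhs holds on [5,5])
  i=6: ✗ (no rhs in [7,7])
  i=7: ✗ (no rhs in [8,8])
  i=8: ✗ (no rhs in [9,9])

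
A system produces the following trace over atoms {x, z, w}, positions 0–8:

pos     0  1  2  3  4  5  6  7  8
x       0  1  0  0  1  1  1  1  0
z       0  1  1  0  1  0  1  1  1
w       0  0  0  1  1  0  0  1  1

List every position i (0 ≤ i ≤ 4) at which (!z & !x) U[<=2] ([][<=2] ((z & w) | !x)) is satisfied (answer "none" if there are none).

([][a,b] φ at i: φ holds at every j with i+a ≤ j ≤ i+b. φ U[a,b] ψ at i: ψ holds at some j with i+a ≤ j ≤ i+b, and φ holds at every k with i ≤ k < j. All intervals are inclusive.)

Evaluate at each i in [0,4]:
  i=0: ✗ (lhs fails at k=1 before rhs at j=2)
  i=1: ✗ (lhs fails at k=1 before rhs at j=2)
  i=2: ✓ (rhs at j=2)
  i=3: ✗ (no rhs in [3,5])
  i=4: ✗ (no rhs in [4,6])

2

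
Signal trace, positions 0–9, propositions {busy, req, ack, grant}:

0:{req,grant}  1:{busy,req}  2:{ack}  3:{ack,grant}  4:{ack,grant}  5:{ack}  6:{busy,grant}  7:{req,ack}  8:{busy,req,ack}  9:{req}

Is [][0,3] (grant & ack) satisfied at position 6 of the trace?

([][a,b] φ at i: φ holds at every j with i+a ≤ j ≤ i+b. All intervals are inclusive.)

Check (grant & ack) at every j in [6,9]:
  j=6: false
  j=7: false
  j=8: false
  j=9: false
Fails at j=6 → formula fails.

False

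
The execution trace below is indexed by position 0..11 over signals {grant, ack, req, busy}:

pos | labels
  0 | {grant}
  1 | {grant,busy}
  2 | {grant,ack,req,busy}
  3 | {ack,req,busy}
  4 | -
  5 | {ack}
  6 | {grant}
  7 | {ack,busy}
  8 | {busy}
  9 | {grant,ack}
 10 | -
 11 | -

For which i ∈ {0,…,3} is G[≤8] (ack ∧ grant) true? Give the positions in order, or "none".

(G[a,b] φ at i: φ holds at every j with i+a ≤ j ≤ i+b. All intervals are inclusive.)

Evaluate at each i in [0,3]:
  i=0: ✗ (fails at j=0)
  i=1: ✗ (fails at j=1)
  i=2: ✗ (fails at j=3)
  i=3: ✗ (fails at j=3)

none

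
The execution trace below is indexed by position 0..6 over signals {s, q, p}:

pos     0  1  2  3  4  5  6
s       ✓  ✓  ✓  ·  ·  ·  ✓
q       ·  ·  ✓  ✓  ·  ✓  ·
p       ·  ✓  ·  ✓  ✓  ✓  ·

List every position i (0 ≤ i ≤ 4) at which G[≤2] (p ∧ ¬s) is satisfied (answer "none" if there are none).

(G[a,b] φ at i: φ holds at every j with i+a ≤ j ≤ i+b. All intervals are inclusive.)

3

Evaluate at each i in [0,4]:
  i=0: ✗ (fails at j=0)
  i=1: ✗ (fails at j=1)
  i=2: ✗ (fails at j=2)
  i=3: ✓ (all of [3,5])
  i=4: ✗ (fails at j=6)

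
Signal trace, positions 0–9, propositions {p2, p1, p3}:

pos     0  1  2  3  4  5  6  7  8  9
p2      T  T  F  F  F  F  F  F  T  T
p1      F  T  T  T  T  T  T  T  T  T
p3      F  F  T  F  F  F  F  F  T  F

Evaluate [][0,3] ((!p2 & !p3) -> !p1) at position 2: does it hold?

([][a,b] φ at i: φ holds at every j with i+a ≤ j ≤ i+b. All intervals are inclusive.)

No

Check ((!p2 & !p3) -> !p1) at every j in [2,5]:
  j=2: antecedent false → ✓
  j=3: antecedent true; consequent false → ✗
  j=4: antecedent true; consequent false → ✗
  j=5: antecedent true; consequent false → ✗
Fails at j=3 → formula fails.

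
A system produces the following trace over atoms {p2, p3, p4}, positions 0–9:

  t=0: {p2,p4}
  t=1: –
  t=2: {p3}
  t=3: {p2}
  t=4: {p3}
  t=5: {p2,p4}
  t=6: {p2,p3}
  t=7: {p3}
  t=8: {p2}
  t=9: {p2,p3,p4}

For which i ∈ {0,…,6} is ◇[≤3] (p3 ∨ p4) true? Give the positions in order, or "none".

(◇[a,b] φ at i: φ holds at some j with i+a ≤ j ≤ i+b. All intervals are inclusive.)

Evaluate at each i in [0,6]:
  i=0: ✓ (witness j=0)
  i=1: ✓ (witness j=2)
  i=2: ✓ (witness j=2)
  i=3: ✓ (witness j=4)
  i=4: ✓ (witness j=4)
  i=5: ✓ (witness j=5)
  i=6: ✓ (witness j=6)

0, 1, 2, 3, 4, 5, 6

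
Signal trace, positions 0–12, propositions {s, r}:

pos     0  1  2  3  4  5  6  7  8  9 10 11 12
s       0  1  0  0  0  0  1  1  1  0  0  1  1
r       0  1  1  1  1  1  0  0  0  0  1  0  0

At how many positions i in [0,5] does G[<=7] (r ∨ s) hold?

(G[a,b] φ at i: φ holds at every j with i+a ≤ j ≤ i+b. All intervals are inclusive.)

1

Evaluate at each i in [0,5]:
  i=0: ✗ (fails at j=0)
  i=1: ✓ (all of [1,8])
  i=2: ✗ (fails at j=9)
  i=3: ✗ (fails at j=9)
  i=4: ✗ (fails at j=9)
  i=5: ✗ (fails at j=9)
Positions where it holds: {1} → 1.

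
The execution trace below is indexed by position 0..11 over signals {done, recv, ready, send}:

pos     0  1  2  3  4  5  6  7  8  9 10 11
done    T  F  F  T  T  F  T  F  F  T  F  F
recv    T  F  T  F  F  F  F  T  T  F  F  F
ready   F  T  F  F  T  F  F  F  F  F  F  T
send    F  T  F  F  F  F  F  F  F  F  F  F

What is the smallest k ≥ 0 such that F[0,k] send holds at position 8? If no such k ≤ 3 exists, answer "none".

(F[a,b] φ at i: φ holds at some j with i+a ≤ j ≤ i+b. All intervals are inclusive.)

none

Scan j = 8,9,… for send:
  j=8: fails
  j=9: fails
  j=10: fails
  j=11: fails
No j in [8,11] satisfies it → none.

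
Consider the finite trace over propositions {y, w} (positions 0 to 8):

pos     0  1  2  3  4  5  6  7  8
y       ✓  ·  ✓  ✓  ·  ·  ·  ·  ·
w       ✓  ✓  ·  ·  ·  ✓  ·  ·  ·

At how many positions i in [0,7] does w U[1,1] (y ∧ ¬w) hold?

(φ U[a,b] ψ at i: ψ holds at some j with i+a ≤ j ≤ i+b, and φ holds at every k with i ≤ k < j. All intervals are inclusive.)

1

Evaluate at each i in [0,7]:
  i=0: ✗ (no rhs in [1,1])
  i=1: ✓ (rhs at j=2; lhs holds on [1,1])
  i=2: ✗ (lhs fails at k=2 before rhs at j=3)
  i=3: ✗ (no rhs in [4,4])
  i=4: ✗ (no rhs in [5,5])
  i=5: ✗ (no rhs in [6,6])
  i=6: ✗ (no rhs in [7,7])
  i=7: ✗ (no rhs in [8,8])
Positions where it holds: {1} → 1.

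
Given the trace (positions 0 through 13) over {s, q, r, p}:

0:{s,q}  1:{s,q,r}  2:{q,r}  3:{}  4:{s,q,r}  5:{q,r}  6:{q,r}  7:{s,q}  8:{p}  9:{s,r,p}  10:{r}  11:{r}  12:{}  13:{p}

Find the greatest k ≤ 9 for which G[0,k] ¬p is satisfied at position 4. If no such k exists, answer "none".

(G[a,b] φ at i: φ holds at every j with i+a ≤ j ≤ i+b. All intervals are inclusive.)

3

¬p must hold from j=4 onward; find where it first fails.
  j=4: holds
  j=5: holds
  j=6: holds
  j=7: holds
  j=8: fails
Holds on [4,7], so largest k = 3.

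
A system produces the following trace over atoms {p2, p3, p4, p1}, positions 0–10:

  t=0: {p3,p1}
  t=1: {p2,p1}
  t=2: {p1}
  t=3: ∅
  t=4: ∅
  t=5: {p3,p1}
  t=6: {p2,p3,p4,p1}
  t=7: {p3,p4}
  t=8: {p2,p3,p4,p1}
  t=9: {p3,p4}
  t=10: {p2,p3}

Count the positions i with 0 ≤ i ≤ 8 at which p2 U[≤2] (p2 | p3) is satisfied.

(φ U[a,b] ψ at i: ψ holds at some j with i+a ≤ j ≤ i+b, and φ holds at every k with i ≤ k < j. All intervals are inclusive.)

6

Evaluate at each i in [0,8]:
  i=0: ✓ (rhs at j=0)
  i=1: ✓ (rhs at j=1)
  i=2: ✗ (no rhs in [2,4])
  i=3: ✗ (lhs fails at k=3 before rhs at j=5)
  i=4: ✗ (lhs fails at k=4 before rhs at j=5)
  i=5: ✓ (rhs at j=5)
  i=6: ✓ (rhs at j=6)
  i=7: ✓ (rhs at j=7)
  i=8: ✓ (rhs at j=8)
Positions where it holds: {0, 1, 5, 6, 7, 8} → 6.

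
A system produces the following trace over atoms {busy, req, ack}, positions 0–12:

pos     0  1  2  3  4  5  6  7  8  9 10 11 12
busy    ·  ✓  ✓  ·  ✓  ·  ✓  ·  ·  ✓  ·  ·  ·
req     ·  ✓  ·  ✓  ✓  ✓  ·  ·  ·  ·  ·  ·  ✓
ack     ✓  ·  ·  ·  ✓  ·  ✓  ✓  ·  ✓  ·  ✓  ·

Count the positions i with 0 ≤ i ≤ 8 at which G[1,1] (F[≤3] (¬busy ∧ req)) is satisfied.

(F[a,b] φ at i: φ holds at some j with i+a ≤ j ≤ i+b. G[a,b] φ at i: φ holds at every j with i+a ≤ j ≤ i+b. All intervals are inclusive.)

6

Evaluate at each i in [0,8]:
  i=0: ✓ (all of [1,1])
  i=1: ✓ (all of [2,2])
  i=2: ✓ (all of [3,3])
  i=3: ✓ (all of [4,4])
  i=4: ✓ (all of [5,5])
  i=5: ✗ (fails at j=6)
  i=6: ✗ (fails at j=7)
  i=7: ✗ (fails at j=8)
  i=8: ✓ (all of [9,9])
Positions where it holds: {0, 1, 2, 3, 4, 8} → 6.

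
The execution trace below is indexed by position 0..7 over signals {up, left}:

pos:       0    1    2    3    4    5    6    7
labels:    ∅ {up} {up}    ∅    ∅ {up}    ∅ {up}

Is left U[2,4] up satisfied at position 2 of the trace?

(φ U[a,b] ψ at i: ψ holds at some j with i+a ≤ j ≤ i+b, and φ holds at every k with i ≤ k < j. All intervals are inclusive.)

Need some j in [4,6] with up, and left at every k in [2,j-1].
  j=4: up false.
  j=5: up holds, but left fails at k=2 → not this j.
  j=6: up false.
No j in the window works → until fails.

False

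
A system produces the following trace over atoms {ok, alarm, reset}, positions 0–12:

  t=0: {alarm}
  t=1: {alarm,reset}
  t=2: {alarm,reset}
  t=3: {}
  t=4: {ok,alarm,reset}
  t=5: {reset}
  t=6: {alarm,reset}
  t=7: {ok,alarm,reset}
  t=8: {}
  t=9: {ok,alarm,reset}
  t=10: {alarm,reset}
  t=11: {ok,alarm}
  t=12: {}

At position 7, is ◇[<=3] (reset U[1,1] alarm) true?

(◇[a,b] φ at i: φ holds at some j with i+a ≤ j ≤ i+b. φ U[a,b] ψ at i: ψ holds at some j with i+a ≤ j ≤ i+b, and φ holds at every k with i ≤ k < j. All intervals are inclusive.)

Check (reset U[1,1] alarm) at each j in [7,10]:
  j=7: fails
  j=8: fails
  j=9: holds
  j=10: holds
Found at j=9 → formula holds.

Holds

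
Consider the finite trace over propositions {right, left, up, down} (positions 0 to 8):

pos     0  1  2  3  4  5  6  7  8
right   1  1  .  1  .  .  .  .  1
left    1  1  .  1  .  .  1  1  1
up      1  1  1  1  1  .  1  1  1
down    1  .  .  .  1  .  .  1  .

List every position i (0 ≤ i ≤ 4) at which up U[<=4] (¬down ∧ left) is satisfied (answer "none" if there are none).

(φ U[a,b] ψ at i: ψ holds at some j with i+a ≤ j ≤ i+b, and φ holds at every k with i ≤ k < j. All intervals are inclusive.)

Evaluate at each i in [0,4]:
  i=0: ✓ (rhs at j=1; lhs holds on [0,0])
  i=1: ✓ (rhs at j=1)
  i=2: ✓ (rhs at j=3; lhs holds on [2,2])
  i=3: ✓ (rhs at j=3)
  i=4: ✗ (lhs fails at k=5 before rhs at j=6)

0, 1, 2, 3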